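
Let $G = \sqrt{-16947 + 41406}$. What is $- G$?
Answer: $- \sqrt{24459} \approx -156.39$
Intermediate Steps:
$G = \sqrt{24459} \approx 156.39$
$- G = - \sqrt{24459}$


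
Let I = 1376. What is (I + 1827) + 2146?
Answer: 5349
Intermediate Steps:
(I + 1827) + 2146 = (1376 + 1827) + 2146 = 3203 + 2146 = 5349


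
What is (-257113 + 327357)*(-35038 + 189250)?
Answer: 10832467728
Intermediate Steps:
(-257113 + 327357)*(-35038 + 189250) = 70244*154212 = 10832467728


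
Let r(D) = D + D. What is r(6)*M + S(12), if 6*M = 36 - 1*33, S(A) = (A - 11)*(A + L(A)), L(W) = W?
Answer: 30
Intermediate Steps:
r(D) = 2*D
S(A) = 2*A*(-11 + A) (S(A) = (A - 11)*(A + A) = (-11 + A)*(2*A) = 2*A*(-11 + A))
M = 1/2 (M = (36 - 1*33)/6 = (36 - 33)/6 = (1/6)*3 = 1/2 ≈ 0.50000)
r(6)*M + S(12) = (2*6)*(1/2) + 2*12*(-11 + 12) = 12*(1/2) + 2*12*1 = 6 + 24 = 30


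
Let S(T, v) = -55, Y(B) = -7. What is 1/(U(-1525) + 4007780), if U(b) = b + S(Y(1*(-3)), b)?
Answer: 1/4006200 ≈ 2.4961e-7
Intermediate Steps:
U(b) = -55 + b (U(b) = b - 55 = -55 + b)
1/(U(-1525) + 4007780) = 1/((-55 - 1525) + 4007780) = 1/(-1580 + 4007780) = 1/4006200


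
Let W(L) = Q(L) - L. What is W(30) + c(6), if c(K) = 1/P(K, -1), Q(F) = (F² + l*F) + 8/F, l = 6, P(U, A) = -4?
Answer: 63001/60 ≈ 1050.0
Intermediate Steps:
Q(F) = F² + 6*F + 8/F (Q(F) = (F² + 6*F) + 8/F = F² + 6*F + 8/F)
c(K) = -¼ (c(K) = 1/(-4) = -¼)
W(L) = -L + (8 + L²*(6 + L))/L (W(L) = (8 + L²*(6 + L))/L - L = -L + (8 + L²*(6 + L))/L)
W(30) + c(6) = (30² + 5*30 + 8/30) - ¼ = (900 + 150 + 8*(1/30)) - ¼ = (900 + 150 + 4/15) - ¼ = 15754/15 - ¼ = 63001/60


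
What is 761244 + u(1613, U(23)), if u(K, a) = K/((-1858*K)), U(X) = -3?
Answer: 1414391351/1858 ≈ 7.6124e+5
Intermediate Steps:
u(K, a) = -1/1858 (u(K, a) = K*(-1/(1858*K)) = -1/1858)
761244 + u(1613, U(23)) = 761244 - 1/1858 = 1414391351/1858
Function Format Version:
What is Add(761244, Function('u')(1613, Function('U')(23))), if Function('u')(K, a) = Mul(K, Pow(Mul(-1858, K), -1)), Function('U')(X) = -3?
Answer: Rational(1414391351, 1858) ≈ 7.6124e+5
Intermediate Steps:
Function('u')(K, a) = Rational(-1, 1858) (Function('u')(K, a) = Mul(K, Mul(Rational(-1, 1858), Pow(K, -1))) = Rational(-1, 1858))
Add(761244, Function('u')(1613, Function('U')(23))) = Add(761244, Rational(-1, 1858)) = Rational(1414391351, 1858)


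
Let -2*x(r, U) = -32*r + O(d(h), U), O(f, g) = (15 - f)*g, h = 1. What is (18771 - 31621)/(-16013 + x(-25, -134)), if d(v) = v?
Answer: 514/619 ≈ 0.83037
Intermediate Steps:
O(f, g) = g*(15 - f)
x(r, U) = -7*U + 16*r (x(r, U) = -(-32*r + U*(15 - 1*1))/2 = -(-32*r + U*(15 - 1))/2 = -(-32*r + U*14)/2 = -(-32*r + 14*U)/2 = -7*U + 16*r)
(18771 - 31621)/(-16013 + x(-25, -134)) = (18771 - 31621)/(-16013 + (-7*(-134) + 16*(-25))) = -12850/(-16013 + (938 - 400)) = -12850/(-16013 + 538) = -12850/(-15475) = -12850*(-1/15475) = 514/619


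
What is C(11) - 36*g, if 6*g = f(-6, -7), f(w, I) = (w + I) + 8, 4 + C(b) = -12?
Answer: 14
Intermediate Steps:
C(b) = -16 (C(b) = -4 - 12 = -16)
f(w, I) = 8 + I + w (f(w, I) = (I + w) + 8 = 8 + I + w)
g = -⅚ (g = (8 - 7 - 6)/6 = (⅙)*(-5) = -⅚ ≈ -0.83333)
C(11) - 36*g = -16 - 36*(-⅚) = -16 + 30 = 14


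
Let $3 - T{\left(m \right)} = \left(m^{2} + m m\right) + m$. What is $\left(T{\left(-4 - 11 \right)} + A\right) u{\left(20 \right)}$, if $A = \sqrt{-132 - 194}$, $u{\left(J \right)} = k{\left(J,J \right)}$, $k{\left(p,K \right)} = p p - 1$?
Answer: $-172368 + 399 i \sqrt{326} \approx -1.7237 \cdot 10^{5} + 7204.1 i$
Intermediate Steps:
$k{\left(p,K \right)} = -1 + p^{2}$ ($k{\left(p,K \right)} = p^{2} - 1 = -1 + p^{2}$)
$T{\left(m \right)} = 3 - m - 2 m^{2}$ ($T{\left(m \right)} = 3 - \left(\left(m^{2} + m m\right) + m\right) = 3 - \left(\left(m^{2} + m^{2}\right) + m\right) = 3 - \left(2 m^{2} + m\right) = 3 - \left(m + 2 m^{2}\right) = 3 - m - 2 m^{2}$)
$u{\left(J \right)} = -1 + J^{2}$
$A = i \sqrt{326}$ ($A = \sqrt{-326} = i \sqrt{326} \approx 18.055 i$)
$\left(T{\left(-4 - 11 \right)} + A\right) u{\left(20 \right)} = \left(\left(3 - \left(-4 - 11\right) - 2 \left(-4 - 11\right)^{2}\right) + i \sqrt{326}\right) \left(-1 + 20^{2}\right) = \left(\left(3 - -15 - 2 \left(-15\right)^{2}\right) + i \sqrt{326}\right) \left(-1 + 400\right) = \left(\left(3 + 15 - 450\right) + i \sqrt{326}\right) 399 = \left(-432 + i \sqrt{326}\right) 399 = -172368 + 399 i \sqrt{326}$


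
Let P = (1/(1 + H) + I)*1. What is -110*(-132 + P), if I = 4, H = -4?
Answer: 42350/3 ≈ 14117.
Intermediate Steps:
P = 11/3 (P = (1/(1 - 4) + 4)*1 = (1/(-3) + 4)*1 = (-⅓ + 4)*1 = (11/3)*1 = 11/3 ≈ 3.6667)
-110*(-132 + P) = -110*(-132 + 11/3) = -110*(-385/3) = 42350/3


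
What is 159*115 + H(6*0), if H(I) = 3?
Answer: 18288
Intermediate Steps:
159*115 + H(6*0) = 159*115 + 3 = 18285 + 3 = 18288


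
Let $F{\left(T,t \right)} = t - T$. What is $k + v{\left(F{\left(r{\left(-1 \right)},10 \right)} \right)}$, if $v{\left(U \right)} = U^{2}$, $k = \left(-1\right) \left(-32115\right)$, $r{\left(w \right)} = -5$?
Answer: $32340$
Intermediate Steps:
$k = 32115$
$k + v{\left(F{\left(r{\left(-1 \right)},10 \right)} \right)} = 32115 + \left(10 - -5\right)^{2} = 32115 + \left(10 + 5\right)^{2} = 32115 + 15^{2} = 32115 + 225 = 32340$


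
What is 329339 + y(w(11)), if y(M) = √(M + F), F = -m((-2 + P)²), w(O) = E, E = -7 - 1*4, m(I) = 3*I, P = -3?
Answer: 329339 + I*√86 ≈ 3.2934e+5 + 9.2736*I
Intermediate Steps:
E = -11 (E = -7 - 4 = -11)
w(O) = -11
F = -75 (F = -3*(-2 - 3)² = -3*(-5)² = -3*25 = -1*75 = -75)
y(M) = √(-75 + M) (y(M) = √(M - 75) = √(-75 + M))
329339 + y(w(11)) = 329339 + √(-75 - 11) = 329339 + √(-86) = 329339 + I*√86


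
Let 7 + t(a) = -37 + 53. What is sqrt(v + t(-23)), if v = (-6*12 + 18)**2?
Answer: 15*sqrt(13) ≈ 54.083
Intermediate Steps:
v = 2916 (v = (-72 + 18)**2 = (-54)**2 = 2916)
t(a) = 9 (t(a) = -7 + (-37 + 53) = -7 + 16 = 9)
sqrt(v + t(-23)) = sqrt(2916 + 9) = sqrt(2925) = 15*sqrt(13)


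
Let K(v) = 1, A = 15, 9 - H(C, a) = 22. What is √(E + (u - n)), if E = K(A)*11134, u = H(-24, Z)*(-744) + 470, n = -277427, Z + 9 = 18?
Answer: √298703 ≈ 546.54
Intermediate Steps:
Z = 9 (Z = -9 + 18 = 9)
H(C, a) = -13 (H(C, a) = 9 - 1*22 = 9 - 22 = -13)
u = 10142 (u = -13*(-744) + 470 = 9672 + 470 = 10142)
E = 11134 (E = 1*11134 = 11134)
√(E + (u - n)) = √(11134 + (10142 - 1*(-277427))) = √(11134 + (10142 + 277427)) = √(11134 + 287569) = √298703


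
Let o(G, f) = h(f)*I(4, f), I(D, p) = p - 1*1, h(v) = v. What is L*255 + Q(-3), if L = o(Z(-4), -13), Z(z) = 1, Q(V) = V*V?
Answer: 46419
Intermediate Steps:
Q(V) = V**2
I(D, p) = -1 + p (I(D, p) = p - 1 = -1 + p)
o(G, f) = f*(-1 + f)
L = 182 (L = -13*(-1 - 13) = -13*(-14) = 182)
L*255 + Q(-3) = 182*255 + (-3)**2 = 46410 + 9 = 46419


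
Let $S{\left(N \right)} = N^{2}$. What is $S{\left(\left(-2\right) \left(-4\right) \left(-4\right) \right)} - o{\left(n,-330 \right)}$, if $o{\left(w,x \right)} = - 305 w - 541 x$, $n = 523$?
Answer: $-17991$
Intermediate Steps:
$o{\left(w,x \right)} = - 541 x - 305 w$
$S{\left(\left(-2\right) \left(-4\right) \left(-4\right) \right)} - o{\left(n,-330 \right)} = \left(\left(-2\right) \left(-4\right) \left(-4\right)\right)^{2} - \left(\left(-541\right) \left(-330\right) - 159515\right) = \left(8 \left(-4\right)\right)^{2} - \left(178530 - 159515\right) = \left(-32\right)^{2} - 19015 = 1024 - 19015 = -17991$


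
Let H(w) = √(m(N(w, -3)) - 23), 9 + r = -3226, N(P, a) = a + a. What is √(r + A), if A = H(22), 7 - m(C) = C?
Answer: √(-3235 + I*√10) ≈ 0.0278 + 56.877*I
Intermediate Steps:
N(P, a) = 2*a
m(C) = 7 - C
r = -3235 (r = -9 - 3226 = -3235)
H(w) = I*√10 (H(w) = √((7 - 2*(-3)) - 23) = √((7 - 1*(-6)) - 23) = √((7 + 6) - 23) = √(13 - 23) = √(-10) = I*√10)
A = I*√10 ≈ 3.1623*I
√(r + A) = √(-3235 + I*√10)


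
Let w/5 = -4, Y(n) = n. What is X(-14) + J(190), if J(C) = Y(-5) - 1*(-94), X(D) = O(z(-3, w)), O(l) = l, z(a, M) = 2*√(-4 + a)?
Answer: 89 + 2*I*√7 ≈ 89.0 + 5.2915*I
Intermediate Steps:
w = -20 (w = 5*(-4) = -20)
X(D) = 2*I*√7 (X(D) = 2*√(-4 - 3) = 2*√(-7) = 2*(I*√7) = 2*I*√7)
J(C) = 89 (J(C) = -5 - 1*(-94) = -5 + 94 = 89)
X(-14) + J(190) = 2*I*√7 + 89 = 89 + 2*I*√7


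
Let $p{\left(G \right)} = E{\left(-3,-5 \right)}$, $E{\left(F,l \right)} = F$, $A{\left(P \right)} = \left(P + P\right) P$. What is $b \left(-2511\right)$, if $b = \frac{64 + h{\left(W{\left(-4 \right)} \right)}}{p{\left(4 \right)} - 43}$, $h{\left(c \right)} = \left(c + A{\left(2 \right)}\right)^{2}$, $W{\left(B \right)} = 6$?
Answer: $\frac{326430}{23} \approx 14193.0$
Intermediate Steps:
$A{\left(P \right)} = 2 P^{2}$ ($A{\left(P \right)} = 2 P P = 2 P^{2}$)
$h{\left(c \right)} = \left(8 + c\right)^{2}$ ($h{\left(c \right)} = \left(c + 2 \cdot 2^{2}\right)^{2} = \left(c + 2 \cdot 4\right)^{2} = \left(c + 8\right)^{2} = \left(8 + c\right)^{2}$)
$p{\left(G \right)} = -3$
$b = - \frac{130}{23}$ ($b = \frac{64 + \left(8 + 6\right)^{2}}{-3 - 43} = \frac{64 + 14^{2}}{-46} = \left(64 + 196\right) \left(- \frac{1}{46}\right) = 260 \left(- \frac{1}{46}\right) = - \frac{130}{23} \approx -5.6522$)
$b \left(-2511\right) = \left(- \frac{130}{23}\right) \left(-2511\right) = \frac{326430}{23}$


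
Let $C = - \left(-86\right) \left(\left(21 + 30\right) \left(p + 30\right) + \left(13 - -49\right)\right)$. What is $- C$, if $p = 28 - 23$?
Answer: $-158842$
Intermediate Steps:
$p = 5$ ($p = 28 - 23 = 5$)
$C = 158842$ ($C = - \left(-86\right) \left(\left(21 + 30\right) \left(5 + 30\right) + \left(13 - -49\right)\right) = - \left(-86\right) \left(51 \cdot 35 + \left(13 + 49\right)\right) = - \left(-86\right) \left(1785 + 62\right) = - \left(-86\right) 1847 = \left(-1\right) \left(-158842\right) = 158842$)
$- C = \left(-1\right) 158842 = -158842$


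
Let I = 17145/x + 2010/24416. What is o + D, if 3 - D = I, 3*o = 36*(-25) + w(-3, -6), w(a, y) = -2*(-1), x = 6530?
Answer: -7151712179/23915472 ≈ -299.04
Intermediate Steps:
w(a, y) = 2
o = -898/3 (o = (36*(-25) + 2)/3 = (-900 + 2)/3 = (1/3)*(-898) = -898/3 ≈ -299.33)
I = 21586881/7971824 (I = 17145/6530 + 2010/24416 = 17145*(1/6530) + 2010*(1/24416) = 3429/1306 + 1005/12208 = 21586881/7971824 ≈ 2.7079)
D = 2328591/7971824 (D = 3 - 1*21586881/7971824 = 3 - 21586881/7971824 = 2328591/7971824 ≈ 0.29210)
o + D = -898/3 + 2328591/7971824 = -7151712179/23915472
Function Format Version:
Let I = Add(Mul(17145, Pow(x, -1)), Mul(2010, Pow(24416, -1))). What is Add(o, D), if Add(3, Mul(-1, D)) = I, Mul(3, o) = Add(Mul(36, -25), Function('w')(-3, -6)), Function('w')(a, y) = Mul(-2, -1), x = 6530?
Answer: Rational(-7151712179, 23915472) ≈ -299.04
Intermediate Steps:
Function('w')(a, y) = 2
o = Rational(-898, 3) (o = Mul(Rational(1, 3), Add(Mul(36, -25), 2)) = Mul(Rational(1, 3), Add(-900, 2)) = Mul(Rational(1, 3), -898) = Rational(-898, 3) ≈ -299.33)
I = Rational(21586881, 7971824) (I = Add(Mul(17145, Pow(6530, -1)), Mul(2010, Pow(24416, -1))) = Add(Mul(17145, Rational(1, 6530)), Mul(2010, Rational(1, 24416))) = Add(Rational(3429, 1306), Rational(1005, 12208)) = Rational(21586881, 7971824) ≈ 2.7079)
D = Rational(2328591, 7971824) (D = Add(3, Mul(-1, Rational(21586881, 7971824))) = Add(3, Rational(-21586881, 7971824)) = Rational(2328591, 7971824) ≈ 0.29210)
Add(o, D) = Add(Rational(-898, 3), Rational(2328591, 7971824)) = Rational(-7151712179, 23915472)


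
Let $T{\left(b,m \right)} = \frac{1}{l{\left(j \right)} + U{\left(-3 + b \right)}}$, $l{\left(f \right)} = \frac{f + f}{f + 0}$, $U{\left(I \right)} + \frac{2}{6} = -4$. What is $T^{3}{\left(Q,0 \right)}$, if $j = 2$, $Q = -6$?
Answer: $- \frac{27}{343} \approx -0.078717$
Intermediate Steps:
$U{\left(I \right)} = - \frac{13}{3}$ ($U{\left(I \right)} = - \frac{1}{3} - 4 = - \frac{13}{3}$)
$l{\left(f \right)} = 2$ ($l{\left(f \right)} = \frac{2 f}{f} = 2$)
$T{\left(b,m \right)} = - \frac{3}{7}$ ($T{\left(b,m \right)} = \frac{1}{2 - \frac{13}{3}} = \frac{1}{- \frac{7}{3}} = - \frac{3}{7}$)
$T^{3}{\left(Q,0 \right)} = \left(- \frac{3}{7}\right)^{3} = - \frac{27}{343}$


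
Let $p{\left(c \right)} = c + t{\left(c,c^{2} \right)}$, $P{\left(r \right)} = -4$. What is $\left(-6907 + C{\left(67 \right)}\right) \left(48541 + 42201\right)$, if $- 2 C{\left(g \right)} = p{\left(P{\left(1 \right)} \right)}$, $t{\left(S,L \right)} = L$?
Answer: $-627299446$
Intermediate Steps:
$p{\left(c \right)} = c + c^{2}$
$C{\left(g \right)} = -6$ ($C{\left(g \right)} = - \frac{\left(-4\right) \left(1 - 4\right)}{2} = - \frac{\left(-4\right) \left(-3\right)}{2} = \left(- \frac{1}{2}\right) 12 = -6$)
$\left(-6907 + C{\left(67 \right)}\right) \left(48541 + 42201\right) = \left(-6907 - 6\right) \left(48541 + 42201\right) = \left(-6913\right) 90742 = -627299446$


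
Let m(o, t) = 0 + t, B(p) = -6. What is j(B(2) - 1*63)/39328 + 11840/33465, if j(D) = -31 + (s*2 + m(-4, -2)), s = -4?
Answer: 92854291/263222304 ≈ 0.35276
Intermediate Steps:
m(o, t) = t
j(D) = -41 (j(D) = -31 + (-4*2 - 2) = -31 + (-8 - 2) = -31 - 10 = -41)
j(B(2) - 1*63)/39328 + 11840/33465 = -41/39328 + 11840/33465 = -41*1/39328 + 11840*(1/33465) = -41/39328 + 2368/6693 = 92854291/263222304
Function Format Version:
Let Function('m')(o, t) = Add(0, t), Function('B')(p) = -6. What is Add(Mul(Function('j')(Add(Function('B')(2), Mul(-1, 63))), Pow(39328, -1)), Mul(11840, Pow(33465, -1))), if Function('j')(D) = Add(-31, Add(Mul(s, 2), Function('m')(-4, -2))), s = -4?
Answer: Rational(92854291, 263222304) ≈ 0.35276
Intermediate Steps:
Function('m')(o, t) = t
Function('j')(D) = -41 (Function('j')(D) = Add(-31, Add(Mul(-4, 2), -2)) = Add(-31, Add(-8, -2)) = Add(-31, -10) = -41)
Add(Mul(Function('j')(Add(Function('B')(2), Mul(-1, 63))), Pow(39328, -1)), Mul(11840, Pow(33465, -1))) = Add(Mul(-41, Pow(39328, -1)), Mul(11840, Pow(33465, -1))) = Add(Mul(-41, Rational(1, 39328)), Mul(11840, Rational(1, 33465))) = Add(Rational(-41, 39328), Rational(2368, 6693)) = Rational(92854291, 263222304)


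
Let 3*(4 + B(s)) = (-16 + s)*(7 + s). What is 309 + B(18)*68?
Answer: 3511/3 ≈ 1170.3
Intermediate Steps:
B(s) = -4 + (-16 + s)*(7 + s)/3 (B(s) = -4 + ((-16 + s)*(7 + s))/3 = -4 + (-16 + s)*(7 + s)/3)
309 + B(18)*68 = 309 + (-124/3 - 3*18 + (⅓)*18²)*68 = 309 + (-124/3 - 54 + (⅓)*324)*68 = 309 + (-124/3 - 54 + 108)*68 = 309 + (38/3)*68 = 309 + 2584/3 = 3511/3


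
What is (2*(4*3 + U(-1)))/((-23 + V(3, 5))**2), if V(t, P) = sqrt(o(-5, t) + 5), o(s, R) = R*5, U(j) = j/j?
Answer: 26/(23 - 2*sqrt(5))**2 ≈ 0.075740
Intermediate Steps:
U(j) = 1
o(s, R) = 5*R
V(t, P) = sqrt(5 + 5*t) (V(t, P) = sqrt(5*t + 5) = sqrt(5 + 5*t))
(2*(4*3 + U(-1)))/((-23 + V(3, 5))**2) = (2*(4*3 + 1))/((-23 + sqrt(5 + 5*3))**2) = (2*(12 + 1))/((-23 + sqrt(5 + 15))**2) = (2*13)/((-23 + sqrt(20))**2) = 26/((-23 + 2*sqrt(5))**2) = 26/(-23 + 2*sqrt(5))**2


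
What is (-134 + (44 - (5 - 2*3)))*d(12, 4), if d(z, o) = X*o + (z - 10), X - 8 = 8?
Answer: -5874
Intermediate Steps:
X = 16 (X = 8 + 8 = 16)
d(z, o) = -10 + z + 16*o (d(z, o) = 16*o + (z - 10) = 16*o + (-10 + z) = -10 + z + 16*o)
(-134 + (44 - (5 - 2*3)))*d(12, 4) = (-134 + (44 - (5 - 2*3)))*(-10 + 12 + 16*4) = (-134 + (44 - (5 - 6)))*(-10 + 12 + 64) = (-134 + (44 - 1*(-1)))*66 = (-134 + (44 + 1))*66 = (-134 + 45)*66 = -89*66 = -5874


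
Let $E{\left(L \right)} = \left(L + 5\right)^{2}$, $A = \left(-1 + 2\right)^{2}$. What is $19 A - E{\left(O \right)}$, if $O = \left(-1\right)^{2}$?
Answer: $-17$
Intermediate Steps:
$A = 1$ ($A = 1^{2} = 1$)
$O = 1$
$E{\left(L \right)} = \left(5 + L\right)^{2}$
$19 A - E{\left(O \right)} = 19 \cdot 1 - \left(5 + 1\right)^{2} = 19 - 6^{2} = 19 - 36 = -17$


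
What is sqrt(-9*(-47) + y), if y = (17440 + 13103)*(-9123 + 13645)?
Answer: sqrt(138115869) ≈ 11752.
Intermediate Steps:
y = 138115446 (y = 30543*4522 = 138115446)
sqrt(-9*(-47) + y) = sqrt(-9*(-47) + 138115446) = sqrt(423 + 138115446) = sqrt(138115869)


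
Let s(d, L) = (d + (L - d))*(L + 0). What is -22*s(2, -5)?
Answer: -550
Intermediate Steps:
s(d, L) = L² (s(d, L) = L*L = L²)
-22*s(2, -5) = -22*(-5)² = -22*25 = -550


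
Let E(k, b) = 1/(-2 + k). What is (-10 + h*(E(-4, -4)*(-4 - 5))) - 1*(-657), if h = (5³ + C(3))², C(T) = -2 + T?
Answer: 24461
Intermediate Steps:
h = 15876 (h = (5³ + (-2 + 3))² = (125 + 1)² = 126² = 15876)
(-10 + h*(E(-4, -4)*(-4 - 5))) - 1*(-657) = (-10 + 15876*((-4 - 5)/(-2 - 4))) - 1*(-657) = (-10 + 15876*(-9/(-6))) + 657 = (-10 + 15876*(-⅙*(-9))) + 657 = (-10 + 15876*(3/2)) + 657 = (-10 + 23814) + 657 = 23804 + 657 = 24461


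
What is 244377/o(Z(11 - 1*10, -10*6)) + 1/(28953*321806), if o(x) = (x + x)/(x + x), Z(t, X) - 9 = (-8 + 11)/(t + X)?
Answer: 2276921387709487/9317249118 ≈ 2.4438e+5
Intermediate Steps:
Z(t, X) = 9 + 3/(X + t) (Z(t, X) = 9 + (-8 + 11)/(t + X) = 9 + 3/(X + t))
o(x) = 1 (o(x) = (2*x)/((2*x)) = (2*x)*(1/(2*x)) = 1)
244377/o(Z(11 - 1*10, -10*6)) + 1/(28953*321806) = 244377/1 + 1/(28953*321806) = 244377*1 + (1/28953)*(1/321806) = 244377 + 1/9317249118 = 2276921387709487/9317249118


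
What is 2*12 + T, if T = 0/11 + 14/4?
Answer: 55/2 ≈ 27.500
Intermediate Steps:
T = 7/2 (T = 0*(1/11) + 14*(¼) = 0 + 7/2 = 7/2 ≈ 3.5000)
2*12 + T = 2*12 + 7/2 = 24 + 7/2 = 55/2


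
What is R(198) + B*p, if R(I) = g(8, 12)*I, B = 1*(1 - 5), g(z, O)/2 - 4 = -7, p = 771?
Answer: -4272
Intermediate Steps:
g(z, O) = -6 (g(z, O) = 8 + 2*(-7) = 8 - 14 = -6)
B = -4 (B = 1*(-4) = -4)
R(I) = -6*I
R(198) + B*p = -6*198 - 4*771 = -1188 - 3084 = -4272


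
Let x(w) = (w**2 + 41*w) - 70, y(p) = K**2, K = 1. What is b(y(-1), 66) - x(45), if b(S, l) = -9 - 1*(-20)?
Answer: -3789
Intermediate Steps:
y(p) = 1 (y(p) = 1**2 = 1)
b(S, l) = 11 (b(S, l) = -9 + 20 = 11)
x(w) = -70 + w**2 + 41*w
b(y(-1), 66) - x(45) = 11 - (-70 + 45**2 + 41*45) = 11 - (-70 + 2025 + 1845) = 11 - 1*3800 = 11 - 3800 = -3789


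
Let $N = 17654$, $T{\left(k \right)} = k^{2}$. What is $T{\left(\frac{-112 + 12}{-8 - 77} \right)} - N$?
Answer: $- \frac{5101606}{289} \approx -17653.0$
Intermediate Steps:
$T{\left(\frac{-112 + 12}{-8 - 77} \right)} - N = \left(\frac{-112 + 12}{-8 - 77}\right)^{2} - 17654 = \left(- \frac{100}{-85}\right)^{2} - 17654 = \left(\left(-100\right) \left(- \frac{1}{85}\right)\right)^{2} - 17654 = \left(\frac{20}{17}\right)^{2} - 17654 = \frac{400}{289} - 17654 = - \frac{5101606}{289}$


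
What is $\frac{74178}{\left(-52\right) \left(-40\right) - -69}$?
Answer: $\frac{74178}{2149} \approx 34.517$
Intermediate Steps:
$\frac{74178}{\left(-52\right) \left(-40\right) - -69} = \frac{74178}{2080 + 69} = \frac{74178}{2149}$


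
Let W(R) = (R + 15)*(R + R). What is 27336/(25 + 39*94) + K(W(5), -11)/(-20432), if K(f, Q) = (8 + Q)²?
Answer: 558495933/75414512 ≈ 7.4057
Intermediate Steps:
W(R) = 2*R*(15 + R) (W(R) = (15 + R)*(2*R) = 2*R*(15 + R))
27336/(25 + 39*94) + K(W(5), -11)/(-20432) = 27336/(25 + 39*94) + (8 - 11)²/(-20432) = 27336/(25 + 3666) + (-3)²*(-1/20432) = 27336/3691 + 9*(-1/20432) = 27336*(1/3691) - 9/20432 = 27336/3691 - 9/20432 = 558495933/75414512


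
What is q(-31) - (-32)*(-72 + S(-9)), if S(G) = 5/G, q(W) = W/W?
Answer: -20887/9 ≈ -2320.8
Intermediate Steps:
q(W) = 1
q(-31) - (-32)*(-72 + S(-9)) = 1 - (-32)*(-72 + 5/(-9)) = 1 - (-32)*(-72 + 5*(-⅑)) = 1 - (-32)*(-72 - 5/9) = 1 - (-32)*(-653)/9 = 1 - 1*20896/9 = 1 - 20896/9 = -20887/9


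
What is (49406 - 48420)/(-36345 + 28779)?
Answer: -493/3783 ≈ -0.13032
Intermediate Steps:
(49406 - 48420)/(-36345 + 28779) = 986/(-7566) = 986*(-1/7566) = -493/3783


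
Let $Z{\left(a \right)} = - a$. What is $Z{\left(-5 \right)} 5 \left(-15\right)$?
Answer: $-375$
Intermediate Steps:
$Z{\left(-5 \right)} 5 \left(-15\right) = \left(-1\right) \left(-5\right) 5 \left(-15\right) = 5 \cdot 5 \left(-15\right) = 25 \left(-15\right) = -375$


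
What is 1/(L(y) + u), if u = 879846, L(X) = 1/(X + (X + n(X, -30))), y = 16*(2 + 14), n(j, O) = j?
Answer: 768/675721729 ≈ 1.1366e-6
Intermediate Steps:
y = 256 (y = 16*16 = 256)
L(X) = 1/(3*X) (L(X) = 1/(X + (X + X)) = 1/(X + 2*X) = 1/(3*X))
1/(L(y) + u) = 1/((⅓)/256 + 879846) = 1/((⅓)*(1/256) + 879846) = 1/(1/768 + 879846) = 1/(675721729/768) = 768/675721729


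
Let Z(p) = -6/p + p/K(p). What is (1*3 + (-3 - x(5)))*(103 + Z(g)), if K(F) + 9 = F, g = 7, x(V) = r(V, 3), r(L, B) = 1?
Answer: -1381/14 ≈ -98.643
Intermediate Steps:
x(V) = 1
K(F) = -9 + F
Z(p) = -6/p + p/(-9 + p)
(1*3 + (-3 - x(5)))*(103 + Z(g)) = (1*3 + (-3 - 1*1))*(103 + (-6/7 + 7/(-9 + 7))) = (3 + (-3 - 1))*(103 + (-6*1/7 + 7/(-2))) = (3 - 4)*(103 + (-6/7 + 7*(-1/2))) = -(103 + (-6/7 - 7/2)) = -(103 - 61/14) = -1*1381/14 = -1381/14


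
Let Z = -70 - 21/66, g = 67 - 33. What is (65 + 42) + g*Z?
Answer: -25122/11 ≈ -2283.8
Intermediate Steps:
g = 34
Z = -1547/22 (Z = -70 - 21*1/66 = -70 - 7/22 = -1547/22 ≈ -70.318)
(65 + 42) + g*Z = (65 + 42) + 34*(-1547/22) = 107 - 26299/11 = -25122/11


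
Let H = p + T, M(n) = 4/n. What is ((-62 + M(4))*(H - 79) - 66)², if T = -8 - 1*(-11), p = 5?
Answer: 18190225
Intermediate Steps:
T = 3 (T = -8 + 11 = 3)
H = 8 (H = 5 + 3 = 8)
((-62 + M(4))*(H - 79) - 66)² = ((-62 + 4/4)*(8 - 79) - 66)² = ((-62 + 4*(¼))*(-71) - 66)² = ((-62 + 1)*(-71) - 66)² = (-61*(-71) - 66)² = (4331 - 66)² = 4265² = 18190225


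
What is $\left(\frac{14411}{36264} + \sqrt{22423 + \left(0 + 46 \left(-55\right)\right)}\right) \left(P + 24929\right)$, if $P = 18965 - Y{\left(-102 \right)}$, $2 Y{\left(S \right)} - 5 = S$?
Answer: $\frac{422170245}{24176} + \frac{87885 \sqrt{19893}}{2} \approx 6.2152 \cdot 10^{6}$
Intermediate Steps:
$Y{\left(S \right)} = \frac{5}{2} + \frac{S}{2}$
$P = \frac{38027}{2}$ ($P = 18965 - \left(\frac{5}{2} + \frac{1}{2} \left(-102\right)\right) = 18965 - \left(\frac{5}{2} - 51\right) = 18965 - - \frac{97}{2} = 18965 + \frac{97}{2} = \frac{38027}{2} \approx 19014.0$)
$\left(\frac{14411}{36264} + \sqrt{22423 + \left(0 + 46 \left(-55\right)\right)}\right) \left(P + 24929\right) = \left(\frac{14411}{36264} + \sqrt{22423 + \left(0 + 46 \left(-55\right)\right)}\right) \left(\frac{38027}{2} + 24929\right) = \left(14411 \cdot \frac{1}{36264} + \sqrt{22423 + \left(0 - 2530\right)}\right) \frac{87885}{2} = \left(\frac{14411}{36264} + \sqrt{22423 - 2530}\right) \frac{87885}{2} = \left(\frac{14411}{36264} + \sqrt{19893}\right) \frac{87885}{2} = \frac{422170245}{24176} + \frac{87885 \sqrt{19893}}{2}$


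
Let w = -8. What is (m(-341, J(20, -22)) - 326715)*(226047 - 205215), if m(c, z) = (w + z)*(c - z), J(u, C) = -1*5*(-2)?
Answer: -6820750944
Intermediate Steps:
J(u, C) = 10 (J(u, C) = -5*(-2) = 10)
m(c, z) = (-8 + z)*(c - z)
(m(-341, J(20, -22)) - 326715)*(226047 - 205215) = ((-1*10² - 8*(-341) + 8*10 - 341*10) - 326715)*(226047 - 205215) = ((-1*100 + 2728 + 80 - 3410) - 326715)*20832 = ((-100 + 2728 + 80 - 3410) - 326715)*20832 = (-702 - 326715)*20832 = -327417*20832 = -6820750944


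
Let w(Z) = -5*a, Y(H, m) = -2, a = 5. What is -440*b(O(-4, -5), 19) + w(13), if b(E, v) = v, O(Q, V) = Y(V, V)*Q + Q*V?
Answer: -8385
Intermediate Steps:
w(Z) = -25 (w(Z) = -5*5 = -25)
O(Q, V) = -2*Q + Q*V
-440*b(O(-4, -5), 19) + w(13) = -440*19 - 25 = -8360 - 25 = -8385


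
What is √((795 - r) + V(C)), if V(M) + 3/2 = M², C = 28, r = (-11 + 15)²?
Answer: 3*√694/2 ≈ 39.516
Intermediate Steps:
r = 16 (r = 4² = 16)
V(M) = -3/2 + M²
√((795 - r) + V(C)) = √((795 - 1*16) + (-3/2 + 28²)) = √((795 - 16) + (-3/2 + 784)) = √(779 + 1565/2) = √(3123/2) = 3*√694/2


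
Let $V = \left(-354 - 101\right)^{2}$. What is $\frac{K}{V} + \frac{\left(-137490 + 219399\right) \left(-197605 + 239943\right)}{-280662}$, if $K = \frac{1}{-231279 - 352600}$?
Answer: $- \frac{69864468723553466602}{5654289155180575} \approx -12356.0$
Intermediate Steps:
$K = - \frac{1}{583879}$ ($K = \frac{1}{-583879} = - \frac{1}{583879} \approx -1.7127 \cdot 10^{-6}$)
$V = 207025$ ($V = \left(-455\right)^{2} = 207025$)
$\frac{K}{V} + \frac{\left(-137490 + 219399\right) \left(-197605 + 239943\right)}{-280662} = - \frac{1}{583879 \cdot 207025} + \frac{\left(-137490 + 219399\right) \left(-197605 + 239943\right)}{-280662} = \left(- \frac{1}{583879}\right) \frac{1}{207025} + 81909 \cdot 42338 \left(- \frac{1}{280662}\right) = - \frac{1}{120877549975} + 3467863242 \left(- \frac{1}{280662}\right) = - \frac{1}{120877549975} - \frac{577977207}{46777} = - \frac{69864468723553466602}{5654289155180575}$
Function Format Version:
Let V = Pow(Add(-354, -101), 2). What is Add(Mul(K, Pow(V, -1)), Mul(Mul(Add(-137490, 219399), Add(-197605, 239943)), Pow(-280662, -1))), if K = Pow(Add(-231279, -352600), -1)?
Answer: Rational(-69864468723553466602, 5654289155180575) ≈ -12356.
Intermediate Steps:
K = Rational(-1, 583879) (K = Pow(-583879, -1) = Rational(-1, 583879) ≈ -1.7127e-6)
V = 207025 (V = Pow(-455, 2) = 207025)
Add(Mul(K, Pow(V, -1)), Mul(Mul(Add(-137490, 219399), Add(-197605, 239943)), Pow(-280662, -1))) = Add(Mul(Rational(-1, 583879), Pow(207025, -1)), Mul(Mul(Add(-137490, 219399), Add(-197605, 239943)), Pow(-280662, -1))) = Add(Mul(Rational(-1, 583879), Rational(1, 207025)), Mul(Mul(81909, 42338), Rational(-1, 280662))) = Add(Rational(-1, 120877549975), Mul(3467863242, Rational(-1, 280662))) = Add(Rational(-1, 120877549975), Rational(-577977207, 46777)) = Rational(-69864468723553466602, 5654289155180575)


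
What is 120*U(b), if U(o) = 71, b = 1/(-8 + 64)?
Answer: 8520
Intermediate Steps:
b = 1/56 ≈ 0.017857
120*U(b) = 120*71 = 8520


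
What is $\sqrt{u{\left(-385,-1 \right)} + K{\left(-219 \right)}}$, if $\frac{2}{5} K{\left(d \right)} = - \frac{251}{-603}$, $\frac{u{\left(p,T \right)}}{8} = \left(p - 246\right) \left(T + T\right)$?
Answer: $\frac{\sqrt{1631722154}}{402} \approx 100.48$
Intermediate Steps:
$u{\left(p,T \right)} = 16 T \left(-246 + p\right)$ ($u{\left(p,T \right)} = 8 \left(p - 246\right) \left(T + T\right) = 8 \left(-246 + p\right) 2 T = 8 \cdot 2 T \left(-246 + p\right) = 16 T \left(-246 + p\right)$)
$K{\left(d \right)} = \frac{1255}{1206}$ ($K{\left(d \right)} = \frac{5 \left(- \frac{251}{-603}\right)}{2} = \frac{5 \left(\left(-251\right) \left(- \frac{1}{603}\right)\right)}{2} = \frac{5}{2} \cdot \frac{251}{603} = \frac{1255}{1206}$)
$\sqrt{u{\left(-385,-1 \right)} + K{\left(-219 \right)}} = \sqrt{16 \left(-1\right) \left(-246 - 385\right) + \frac{1255}{1206}} = \sqrt{16 \left(-1\right) \left(-631\right) + \frac{1255}{1206}} = \sqrt{10096 + \frac{1255}{1206}} = \sqrt{\frac{12177031}{1206}} = \frac{\sqrt{1631722154}}{402}$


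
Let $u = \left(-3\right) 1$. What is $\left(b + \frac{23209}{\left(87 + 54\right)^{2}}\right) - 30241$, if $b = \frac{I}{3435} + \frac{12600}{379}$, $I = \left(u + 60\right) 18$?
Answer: $- \frac{260603526570502}{8627459355} \approx -30206.0$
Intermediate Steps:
$u = -3$
$I = 1026$ ($I = \left(-3 + 60\right) 18 = 57 \cdot 18 = 1026$)
$b = \frac{14556618}{433955}$ ($b = \frac{1026}{3435} + \frac{12600}{379} = 1026 \cdot \frac{1}{3435} + 12600 \cdot \frac{1}{379} = \frac{342}{1145} + \frac{12600}{379} = \frac{14556618}{433955} \approx 33.544$)
$\left(b + \frac{23209}{\left(87 + 54\right)^{2}}\right) - 30241 = \left(\frac{14556618}{433955} + \frac{23209}{\left(87 + 54\right)^{2}}\right) - 30241 = \left(\frac{14556618}{433955} + \frac{23209}{141^{2}}\right) - 30241 = \left(\frac{14556618}{433955} + \frac{23209}{19881}\right) - 30241 = \frac{299471784053}{8627459355} - 30241 = - \frac{260603526570502}{8627459355}$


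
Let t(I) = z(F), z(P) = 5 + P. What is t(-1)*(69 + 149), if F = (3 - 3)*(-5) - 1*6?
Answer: -218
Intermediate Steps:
F = -6 (F = 0*(-5) - 6 = 0 - 6 = -6)
t(I) = -1 (t(I) = 5 - 6 = -1)
t(-1)*(69 + 149) = -(69 + 149) = -1*218 = -218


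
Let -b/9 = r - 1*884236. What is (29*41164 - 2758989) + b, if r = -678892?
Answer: 12502919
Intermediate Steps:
b = 14068152 (b = -9*(-678892 - 1*884236) = -9*(-678892 - 884236) = -9*(-1563128) = 14068152)
(29*41164 - 2758989) + b = (29*41164 - 2758989) + 14068152 = (1193756 - 2758989) + 14068152 = -1565233 + 14068152 = 12502919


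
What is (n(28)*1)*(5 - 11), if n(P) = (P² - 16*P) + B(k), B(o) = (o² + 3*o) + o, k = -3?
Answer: -1998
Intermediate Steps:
B(o) = o² + 4*o
n(P) = -3 + P² - 16*P (n(P) = (P² - 16*P) - 3*(4 - 3) = (P² - 16*P) - 3*1 = (P² - 16*P) - 3 = -3 + P² - 16*P)
(n(28)*1)*(5 - 11) = ((-3 + 28² - 16*28)*1)*(5 - 11) = ((-3 + 784 - 448)*1)*(-6) = (333*1)*(-6) = 333*(-6) = -1998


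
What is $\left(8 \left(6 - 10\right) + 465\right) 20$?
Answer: $8660$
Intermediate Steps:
$\left(8 \left(6 - 10\right) + 465\right) 20 = \left(8 \left(-4\right) + 465\right) 20 = \left(-32 + 465\right) 20 = 433 \cdot 20 = 8660$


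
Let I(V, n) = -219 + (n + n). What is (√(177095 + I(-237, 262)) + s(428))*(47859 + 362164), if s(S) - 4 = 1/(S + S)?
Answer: 1404328775/856 + 4100230*√1774 ≈ 1.7434e+8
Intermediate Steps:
I(V, n) = -219 + 2*n
s(S) = 4 + 1/(2*S) (s(S) = 4 + 1/(S + S) = 4 + 1/(2*S))
(√(177095 + I(-237, 262)) + s(428))*(47859 + 362164) = (√(177095 + (-219 + 2*262)) + (4 + (½)/428))*(47859 + 362164) = (√(177095 + (-219 + 524)) + (4 + (½)*(1/428)))*410023 = (√(177095 + 305) + (4 + 1/856))*410023 = (√177400 + 3425/856)*410023 = (10*√1774 + 3425/856)*410023 = (3425/856 + 10*√1774)*410023 = 1404328775/856 + 4100230*√1774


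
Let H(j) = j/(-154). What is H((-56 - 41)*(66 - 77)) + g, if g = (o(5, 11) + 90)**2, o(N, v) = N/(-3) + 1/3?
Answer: 989711/126 ≈ 7854.9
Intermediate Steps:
o(N, v) = 1/3 - N/3 (o(N, v) = N*(-1/3) + 1*(1/3) = -N/3 + 1/3 = 1/3 - N/3)
H(j) = -j/154 (H(j) = j*(-1/154) = -j/154)
g = 70756/9 (g = ((1/3 - 1/3*5) + 90)**2 = ((1/3 - 5/3) + 90)**2 = (-4/3 + 90)**2 = (266/3)**2 = 70756/9 ≈ 7861.8)
H((-56 - 41)*(66 - 77)) + g = -(-56 - 41)*(66 - 77)/154 + 70756/9 = -(-97)*(-11)/154 + 70756/9 = -1/154*1067 + 70756/9 = -97/14 + 70756/9 = 989711/126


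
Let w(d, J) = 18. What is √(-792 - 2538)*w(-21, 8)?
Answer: 54*I*√370 ≈ 1038.7*I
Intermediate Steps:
√(-792 - 2538)*w(-21, 8) = √(-792 - 2538)*18 = √(-3330)*18 = (3*I*√370)*18 = 54*I*√370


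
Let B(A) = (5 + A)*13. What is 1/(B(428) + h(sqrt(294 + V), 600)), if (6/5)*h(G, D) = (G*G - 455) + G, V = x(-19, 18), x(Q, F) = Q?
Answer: 197244/1080693001 - 150*sqrt(11)/1080693001 ≈ 0.00018206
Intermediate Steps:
V = -19
h(G, D) = -2275/6 + 5*G/6 + 5*G**2/6 (h(G, D) = 5*((G*G - 455) + G)/6 = 5*((G**2 - 455) + G)/6 = 5*((-455 + G**2) + G)/6 = 5*(-455 + G + G**2)/6 = -2275/6 + 5*G/6 + 5*G**2/6)
B(A) = 65 + 13*A
1/(B(428) + h(sqrt(294 + V), 600)) = 1/((65 + 13*428) + (-2275/6 + 5*sqrt(294 - 19)/6 + 5*(sqrt(294 - 19))**2/6)) = 1/((65 + 5564) + (-2275/6 + 5*sqrt(275)/6 + 5*(sqrt(275))**2/6)) = 1/(5629 + (-2275/6 + 5*(5*sqrt(11))/6 + 5*(5*sqrt(11))**2/6)) = 1/(5629 + (-2275/6 + 25*sqrt(11)/6 + (5/6)*275)) = 1/(5629 + (-2275/6 + 25*sqrt(11)/6 + 1375/6)) = 1/(5629 + (-150 + 25*sqrt(11)/6)) = 1/(5479 + 25*sqrt(11)/6)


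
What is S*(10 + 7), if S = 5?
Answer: 85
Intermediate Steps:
S*(10 + 7) = 5*(10 + 7) = 5*17 = 85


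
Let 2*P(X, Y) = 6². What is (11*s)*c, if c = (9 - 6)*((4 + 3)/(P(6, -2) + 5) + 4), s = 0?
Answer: 0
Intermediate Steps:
P(X, Y) = 18 (P(X, Y) = (½)*6² = (½)*36 = 18)
c = 297/23 (c = (9 - 6)*((4 + 3)/(18 + 5) + 4) = 3*(7/23 + 4) = 3*(99/23) = 297/23 ≈ 12.913)
(11*s)*c = (11*0)*(297/23) = 0*(297/23) = 0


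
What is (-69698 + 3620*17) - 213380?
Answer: -221538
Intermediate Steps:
(-69698 + 3620*17) - 213380 = (-69698 + 61540) - 213380 = -8158 - 213380 = -221538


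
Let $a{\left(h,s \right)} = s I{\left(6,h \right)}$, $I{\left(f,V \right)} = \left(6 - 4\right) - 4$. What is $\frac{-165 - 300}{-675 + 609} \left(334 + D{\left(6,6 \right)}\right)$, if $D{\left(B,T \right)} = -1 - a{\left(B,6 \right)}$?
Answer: $\frac{53475}{22} \approx 2430.7$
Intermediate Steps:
$I{\left(f,V \right)} = -2$ ($I{\left(f,V \right)} = 2 - 4 = -2$)
$a{\left(h,s \right)} = - 2 s$ ($a{\left(h,s \right)} = s \left(-2\right) = - 2 s$)
$D{\left(B,T \right)} = 11$ ($D{\left(B,T \right)} = -1 - \left(-2\right) 6 = -1 - -12 = -1 + 12 = 11$)
$\frac{-165 - 300}{-675 + 609} \left(334 + D{\left(6,6 \right)}\right) = \frac{-165 - 300}{-675 + 609} \left(334 + 11\right) = - \frac{465}{-66} \cdot 345 = \left(-465\right) \left(- \frac{1}{66}\right) 345 = \frac{155}{22} \cdot 345 = \frac{53475}{22}$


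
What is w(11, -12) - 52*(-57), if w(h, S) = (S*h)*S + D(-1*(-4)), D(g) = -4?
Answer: 4544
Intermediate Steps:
w(h, S) = -4 + h*S² (w(h, S) = (S*h)*S - 4 = h*S² - 4 = -4 + h*S²)
w(11, -12) - 52*(-57) = (-4 + 11*(-12)²) - 52*(-57) = (-4 + 11*144) + 2964 = (-4 + 1584) + 2964 = 1580 + 2964 = 4544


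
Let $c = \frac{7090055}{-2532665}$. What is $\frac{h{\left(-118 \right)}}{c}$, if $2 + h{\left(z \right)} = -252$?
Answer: $\frac{128659382}{1418011} \approx 90.732$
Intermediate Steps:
$c = - \frac{1418011}{506533}$ ($c = 7090055 \left(- \frac{1}{2532665}\right) = - \frac{1418011}{506533} \approx -2.7994$)
$h{\left(z \right)} = -254$ ($h{\left(z \right)} = -2 - 252 = -254$)
$\frac{h{\left(-118 \right)}}{c} = - \frac{254}{- \frac{1418011}{506533}} = \left(-254\right) \left(- \frac{506533}{1418011}\right) = \frac{128659382}{1418011}$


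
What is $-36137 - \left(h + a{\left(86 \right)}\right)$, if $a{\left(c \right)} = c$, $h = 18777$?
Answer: $-55000$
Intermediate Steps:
$-36137 - \left(h + a{\left(86 \right)}\right) = -36137 - \left(18777 + 86\right) = -36137 - 18863 = -55000$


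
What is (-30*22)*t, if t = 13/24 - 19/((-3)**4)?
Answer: -10945/54 ≈ -202.69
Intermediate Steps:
t = 199/648 (t = 13*(1/24) - 19/81 = 13/24 - 19*1/81 = 13/24 - 19/81 = 199/648 ≈ 0.30710)
(-30*22)*t = -30*22*(199/648) = -660*199/648 = -10945/54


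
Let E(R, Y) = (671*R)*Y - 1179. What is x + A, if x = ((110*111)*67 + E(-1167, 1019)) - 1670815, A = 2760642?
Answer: -796028365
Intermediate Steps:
E(R, Y) = -1179 + 671*R*Y (E(R, Y) = 671*R*Y - 1179 = -1179 + 671*R*Y)
x = -798789007 (x = ((110*111)*67 + (-1179 + 671*(-1167)*1019)) - 1670815 = (12210*67 + (-1179 - 797935083)) - 1670815 = (818070 - 797936262) - 1670815 = -797118192 - 1670815 = -798789007)
x + A = -798789007 + 2760642 = -796028365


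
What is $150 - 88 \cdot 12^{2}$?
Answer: $-12522$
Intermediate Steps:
$150 - 88 \cdot 12^{2} = 150 - 12672 = -12522$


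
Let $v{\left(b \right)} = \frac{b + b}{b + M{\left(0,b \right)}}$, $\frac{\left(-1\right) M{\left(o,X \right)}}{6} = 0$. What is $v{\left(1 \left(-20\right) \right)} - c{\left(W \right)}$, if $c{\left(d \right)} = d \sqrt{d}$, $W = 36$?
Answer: $-214$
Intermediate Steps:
$M{\left(o,X \right)} = 0$ ($M{\left(o,X \right)} = \left(-6\right) 0 = 0$)
$v{\left(b \right)} = 2$ ($v{\left(b \right)} = \frac{b + b}{b + 0} = \frac{2 b}{b} = 2$)
$c{\left(d \right)} = d^{\frac{3}{2}}$
$v{\left(1 \left(-20\right) \right)} - c{\left(W \right)} = 2 - 36^{\frac{3}{2}} = 2 - 216 = -214$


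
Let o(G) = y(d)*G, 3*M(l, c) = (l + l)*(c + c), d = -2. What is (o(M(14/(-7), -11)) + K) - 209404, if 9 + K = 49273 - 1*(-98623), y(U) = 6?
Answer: -61341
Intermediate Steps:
M(l, c) = 4*c*l/3 (M(l, c) = ((l + l)*(c + c))/3 = ((2*l)*(2*c))/3 = (4*c*l)/3 = 4*c*l/3)
K = 147887 (K = -9 + (49273 - 1*(-98623)) = -9 + (49273 + 98623) = -9 + 147896 = 147887)
o(G) = 6*G
(o(M(14/(-7), -11)) + K) - 209404 = (6*((4/3)*(-11)*(14/(-7))) + 147887) - 209404 = (6*((4/3)*(-11)*(14*(-⅐))) + 147887) - 209404 = (6*((4/3)*(-11)*(-2)) + 147887) - 209404 = (6*(88/3) + 147887) - 209404 = (176 + 147887) - 209404 = 148063 - 209404 = -61341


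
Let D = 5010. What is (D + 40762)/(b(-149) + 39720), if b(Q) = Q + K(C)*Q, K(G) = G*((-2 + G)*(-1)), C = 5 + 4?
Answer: 22886/24479 ≈ 0.93492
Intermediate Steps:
C = 9
K(G) = G*(2 - G)
b(Q) = -62*Q (b(Q) = Q + (9*(2 - 1*9))*Q = Q + (9*(2 - 9))*Q = Q + (9*(-7))*Q = Q - 63*Q = -62*Q)
(D + 40762)/(b(-149) + 39720) = (5010 + 40762)/(-62*(-149) + 39720) = 45772/(9238 + 39720) = 45772/48958 = 45772*(1/48958) = 22886/24479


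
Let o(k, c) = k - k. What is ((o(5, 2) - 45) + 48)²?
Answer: 9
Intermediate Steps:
o(k, c) = 0
((o(5, 2) - 45) + 48)² = ((0 - 45) + 48)² = (-45 + 48)² = 3² = 9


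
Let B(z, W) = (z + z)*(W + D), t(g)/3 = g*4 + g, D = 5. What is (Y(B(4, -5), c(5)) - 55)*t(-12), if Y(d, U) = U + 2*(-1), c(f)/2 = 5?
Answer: 8460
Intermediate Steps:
t(g) = 15*g (t(g) = 3*(g*4 + g) = 3*(4*g + g) = 3*(5*g) = 15*g)
B(z, W) = 2*z*(5 + W) (B(z, W) = (z + z)*(W + 5) = (2*z)*(5 + W) = 2*z*(5 + W))
c(f) = 10 (c(f) = 2*5 = 10)
Y(d, U) = -2 + U (Y(d, U) = U - 2 = -2 + U)
(Y(B(4, -5), c(5)) - 55)*t(-12) = ((-2 + 10) - 55)*(15*(-12)) = (8 - 55)*(-180) = -47*(-180) = 8460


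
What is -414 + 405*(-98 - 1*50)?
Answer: -60354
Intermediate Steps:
-414 + 405*(-98 - 1*50) = -414 + 405*(-98 - 50) = -414 + 405*(-148) = -414 - 59940 = -60354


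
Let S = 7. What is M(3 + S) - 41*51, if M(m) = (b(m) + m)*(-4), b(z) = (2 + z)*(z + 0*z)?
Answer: -2611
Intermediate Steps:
b(z) = z*(2 + z) (b(z) = (2 + z)*(z + 0) = (2 + z)*z = z*(2 + z))
M(m) = -4*m - 4*m*(2 + m) (M(m) = (m*(2 + m) + m)*(-4) = (m + m*(2 + m))*(-4) = -4*m - 4*m*(2 + m))
M(3 + S) - 41*51 = 4*(3 + 7)*(-3 - (3 + 7)) - 41*51 = 4*10*(-3 - 1*10) - 2091 = 4*10*(-3 - 10) - 2091 = 4*10*(-13) - 2091 = -520 - 2091 = -2611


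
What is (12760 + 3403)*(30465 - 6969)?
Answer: 379765848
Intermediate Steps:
(12760 + 3403)*(30465 - 6969) = 16163*23496 = 379765848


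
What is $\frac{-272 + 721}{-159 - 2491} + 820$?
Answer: $\frac{2172551}{2650} \approx 819.83$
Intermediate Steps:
$\frac{-272 + 721}{-159 - 2491} + 820 = \frac{449}{-2650} + 820 = 449 \left(- \frac{1}{2650}\right) + 820 = - \frac{449}{2650} + 820 = \frac{2172551}{2650}$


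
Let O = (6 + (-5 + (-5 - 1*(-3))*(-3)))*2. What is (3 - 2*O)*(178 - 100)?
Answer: -1950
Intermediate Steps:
O = 14 (O = (6 + (-5 + (-5 + 3)*(-3)))*2 = (6 + (-5 - 2*(-3)))*2 = (6 + (-5 + 6))*2 = (6 + 1)*2 = 7*2 = 14)
(3 - 2*O)*(178 - 100) = (3 - 2*14)*(178 - 100) = (3 - 28)*78 = -25*78 = -1950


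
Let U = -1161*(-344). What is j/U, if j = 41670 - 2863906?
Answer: -705559/99846 ≈ -7.0665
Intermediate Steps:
U = 399384
j = -2822236
j/U = -2822236/399384 = -2822236*1/399384 = -705559/99846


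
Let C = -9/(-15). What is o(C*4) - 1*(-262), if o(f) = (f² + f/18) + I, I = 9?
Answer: 20767/75 ≈ 276.89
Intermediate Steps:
C = ⅗ (C = -9*(-1/15) = ⅗ ≈ 0.60000)
o(f) = 9 + f² + f/18 (o(f) = (f² + f/18) + 9 = 9 + f² + f/18)
o(C*4) - 1*(-262) = (9 + ((⅗)*4)² + ((⅗)*4)/18) - 1*(-262) = (9 + (12/5)² + (1/18)*(12/5)) + 262 = (9 + 144/25 + 2/15) + 262 = 1117/75 + 262 = 20767/75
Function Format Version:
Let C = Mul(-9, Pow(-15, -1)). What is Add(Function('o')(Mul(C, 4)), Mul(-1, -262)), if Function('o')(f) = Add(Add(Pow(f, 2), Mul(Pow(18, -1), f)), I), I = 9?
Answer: Rational(20767, 75) ≈ 276.89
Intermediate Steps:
C = Rational(3, 5) (C = Mul(-9, Rational(-1, 15)) = Rational(3, 5) ≈ 0.60000)
Function('o')(f) = Add(9, Pow(f, 2), Mul(Rational(1, 18), f)) (Function('o')(f) = Add(Add(Pow(f, 2), Mul(Pow(18, -1), f)), 9) = Add(Add(Pow(f, 2), Mul(Rational(1, 18), f)), 9) = Add(9, Pow(f, 2), Mul(Rational(1, 18), f)))
Add(Function('o')(Mul(C, 4)), Mul(-1, -262)) = Add(Add(9, Pow(Mul(Rational(3, 5), 4), 2), Mul(Rational(1, 18), Mul(Rational(3, 5), 4))), Mul(-1, -262)) = Add(Add(9, Pow(Rational(12, 5), 2), Mul(Rational(1, 18), Rational(12, 5))), 262) = Add(Add(9, Rational(144, 25), Rational(2, 15)), 262) = Add(Rational(1117, 75), 262) = Rational(20767, 75)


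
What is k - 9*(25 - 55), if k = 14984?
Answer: 15254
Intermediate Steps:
k - 9*(25 - 55) = 14984 - 9*(25 - 55) = 14984 - 9*(-30) = 14984 - 1*(-270) = 14984 + 270 = 15254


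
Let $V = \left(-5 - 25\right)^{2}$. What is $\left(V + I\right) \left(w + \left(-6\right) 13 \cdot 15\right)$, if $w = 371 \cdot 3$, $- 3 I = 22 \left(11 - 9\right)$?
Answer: $-50464$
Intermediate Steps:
$I = - \frac{44}{3}$ ($I = - \frac{22 \left(11 - 9\right)}{3} = - \frac{22 \cdot 2}{3} = \left(- \frac{1}{3}\right) 44 = - \frac{44}{3} \approx -14.667$)
$V = 900$ ($V = \left(-30\right)^{2} = 900$)
$w = 1113$
$\left(V + I\right) \left(w + \left(-6\right) 13 \cdot 15\right) = \left(900 - \frac{44}{3}\right) \left(1113 + \left(-6\right) 13 \cdot 15\right) = \frac{2656 \left(1113 - 1170\right)}{3} = \frac{2656}{3} \left(-57\right) = -50464$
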